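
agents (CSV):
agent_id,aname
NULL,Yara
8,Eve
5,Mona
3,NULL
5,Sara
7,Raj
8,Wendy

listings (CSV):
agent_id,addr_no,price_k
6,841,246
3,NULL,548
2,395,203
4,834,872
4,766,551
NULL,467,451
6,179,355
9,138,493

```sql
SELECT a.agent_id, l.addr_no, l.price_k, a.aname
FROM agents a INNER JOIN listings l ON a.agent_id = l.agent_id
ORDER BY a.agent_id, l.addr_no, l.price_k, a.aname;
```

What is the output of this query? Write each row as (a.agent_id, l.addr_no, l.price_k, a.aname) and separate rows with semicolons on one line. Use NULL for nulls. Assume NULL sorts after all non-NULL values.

(3, NULL, 548, NULL)

INNER JOIN keeps only pairs where the ON condition holds.
Matching on a.agent_id = l.agent_id. A NULL in a compared column never satisfies the condition.
- a[0] agent_id=NULL → no match; dropped.
- a[1] agent_id=8 → no match; dropped.
- a[2] agent_id=5 → no match; dropped.
- a[3] agent_id=3 → 1 match(es) in l → 1 row(s).
- a[4] agent_id=5 → no match; dropped.
- a[5] agent_id=7 → no match; dropped.
- a[6] agent_id=8 → no match; dropped.
After projecting and ordering:
a.agent_id | l.addr_no | l.price_k | a.aname
3 | NULL | 548 | NULL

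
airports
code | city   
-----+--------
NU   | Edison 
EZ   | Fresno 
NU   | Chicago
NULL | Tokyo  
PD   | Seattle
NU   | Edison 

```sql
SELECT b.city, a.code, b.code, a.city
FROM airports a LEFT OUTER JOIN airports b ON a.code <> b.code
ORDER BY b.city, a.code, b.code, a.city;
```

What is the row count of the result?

15

LEFT JOIN keeps every row from `airports a`; unmatched rows get NULL for `airports b`'s columns.
Matching on a.code <> b.code. A NULL in a compared column never satisfies the condition.
- a[0] code=NU → 2 match(es) in b → 2 row(s).
- a[1] code=EZ → 4 match(es) in b → 4 row(s).
- a[2] code=NU → 2 match(es) in b → 2 row(s).
- a[3] code=NULL → no match; kept with NULLs on the b side.
- a[4] code=PD → 4 match(es) in b → 4 row(s).
- a[5] code=NU → 2 match(es) in b → 2 row(s).
Total: 14 matched + 1 padded = 15 rows.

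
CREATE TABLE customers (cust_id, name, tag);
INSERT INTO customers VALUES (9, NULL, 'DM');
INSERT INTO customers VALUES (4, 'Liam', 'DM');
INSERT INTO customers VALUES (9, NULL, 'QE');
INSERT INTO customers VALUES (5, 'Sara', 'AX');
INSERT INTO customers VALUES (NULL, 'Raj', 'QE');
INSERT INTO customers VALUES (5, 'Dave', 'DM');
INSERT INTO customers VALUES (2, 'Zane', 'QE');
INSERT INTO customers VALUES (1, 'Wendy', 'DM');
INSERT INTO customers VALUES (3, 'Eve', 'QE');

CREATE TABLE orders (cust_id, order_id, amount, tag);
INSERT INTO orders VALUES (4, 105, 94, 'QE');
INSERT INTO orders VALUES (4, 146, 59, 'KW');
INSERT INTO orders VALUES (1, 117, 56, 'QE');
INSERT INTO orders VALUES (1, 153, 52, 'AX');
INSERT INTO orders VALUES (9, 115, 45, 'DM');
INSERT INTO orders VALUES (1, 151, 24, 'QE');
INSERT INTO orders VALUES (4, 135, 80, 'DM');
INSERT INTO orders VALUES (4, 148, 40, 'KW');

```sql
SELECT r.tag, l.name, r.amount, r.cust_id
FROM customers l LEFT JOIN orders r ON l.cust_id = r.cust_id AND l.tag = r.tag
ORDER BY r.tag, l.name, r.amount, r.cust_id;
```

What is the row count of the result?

9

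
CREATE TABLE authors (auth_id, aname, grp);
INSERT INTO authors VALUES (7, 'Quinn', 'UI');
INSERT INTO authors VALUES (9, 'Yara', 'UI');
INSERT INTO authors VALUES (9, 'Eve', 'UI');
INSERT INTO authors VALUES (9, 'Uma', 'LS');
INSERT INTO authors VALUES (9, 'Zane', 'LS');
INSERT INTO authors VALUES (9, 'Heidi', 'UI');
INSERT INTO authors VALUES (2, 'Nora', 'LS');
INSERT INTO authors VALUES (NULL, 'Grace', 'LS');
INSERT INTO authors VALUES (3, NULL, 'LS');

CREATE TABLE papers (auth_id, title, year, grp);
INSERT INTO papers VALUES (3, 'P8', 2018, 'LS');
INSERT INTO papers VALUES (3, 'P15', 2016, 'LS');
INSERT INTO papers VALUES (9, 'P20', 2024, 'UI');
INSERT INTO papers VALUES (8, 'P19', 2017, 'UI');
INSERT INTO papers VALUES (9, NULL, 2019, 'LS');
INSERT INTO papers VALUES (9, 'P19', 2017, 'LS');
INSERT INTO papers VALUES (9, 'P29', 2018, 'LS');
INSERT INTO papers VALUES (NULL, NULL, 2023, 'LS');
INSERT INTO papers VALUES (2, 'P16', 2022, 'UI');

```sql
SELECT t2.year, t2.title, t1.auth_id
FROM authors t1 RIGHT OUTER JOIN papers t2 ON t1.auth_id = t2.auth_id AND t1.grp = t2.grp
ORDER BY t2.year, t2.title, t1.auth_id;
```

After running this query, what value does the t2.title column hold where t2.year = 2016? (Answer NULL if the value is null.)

P15

RIGHT JOIN keeps every row from `papers`; unmatched rows get NULL for `authors`'s columns.
Matching on t1.auth_id = t2.auth_id AND t1.grp = t2.grp. A NULL in a compared column never satisfies the condition.
- t1 (auth_id=7, grp=UI) has no partner in t2.
- t1 (auth_id=9, grp=UI) pairs with 1 row(s) of t2.
- t1 (auth_id=9, grp=UI) pairs with 1 row(s) of t2.
- t1 (auth_id=9, grp=LS) pairs with 3 row(s) of t2.
- t1 (auth_id=9, grp=LS) pairs with 3 row(s) of t2.
- t1 (auth_id=9, grp=UI) pairs with 1 row(s) of t2.
- t1 (auth_id=2, grp=LS) has no partner in t2.
- t1 (auth_id=NULL, grp=LS) has no partner in t2.
- t1 (auth_id=3, grp=LS) pairs with 2 row(s) of t2.
- 3 t2 row(s) had no t1 match → kept, t1 columns NULL.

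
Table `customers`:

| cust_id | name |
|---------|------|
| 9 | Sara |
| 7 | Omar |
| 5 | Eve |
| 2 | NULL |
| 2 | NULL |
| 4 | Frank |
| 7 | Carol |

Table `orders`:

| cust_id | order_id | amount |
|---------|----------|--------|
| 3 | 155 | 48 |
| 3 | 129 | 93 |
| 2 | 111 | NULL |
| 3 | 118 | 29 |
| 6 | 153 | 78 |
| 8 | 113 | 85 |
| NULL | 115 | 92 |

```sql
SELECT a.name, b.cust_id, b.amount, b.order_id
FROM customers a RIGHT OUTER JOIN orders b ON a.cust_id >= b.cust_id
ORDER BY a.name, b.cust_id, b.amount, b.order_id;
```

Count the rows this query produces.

27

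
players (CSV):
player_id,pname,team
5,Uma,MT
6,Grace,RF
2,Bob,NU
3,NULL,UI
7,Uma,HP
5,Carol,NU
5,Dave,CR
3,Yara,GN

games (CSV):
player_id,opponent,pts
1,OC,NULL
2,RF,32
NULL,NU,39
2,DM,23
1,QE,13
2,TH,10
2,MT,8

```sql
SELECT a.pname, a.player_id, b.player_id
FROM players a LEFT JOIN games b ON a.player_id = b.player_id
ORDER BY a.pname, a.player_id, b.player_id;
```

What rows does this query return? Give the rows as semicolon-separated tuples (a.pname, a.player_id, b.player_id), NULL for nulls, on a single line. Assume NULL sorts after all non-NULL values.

(Bob, 2, 2); (Bob, 2, 2); (Bob, 2, 2); (Bob, 2, 2); (Carol, 5, NULL); (Dave, 5, NULL); (Grace, 6, NULL); (Uma, 5, NULL); (Uma, 7, NULL); (Yara, 3, NULL); (NULL, 3, NULL)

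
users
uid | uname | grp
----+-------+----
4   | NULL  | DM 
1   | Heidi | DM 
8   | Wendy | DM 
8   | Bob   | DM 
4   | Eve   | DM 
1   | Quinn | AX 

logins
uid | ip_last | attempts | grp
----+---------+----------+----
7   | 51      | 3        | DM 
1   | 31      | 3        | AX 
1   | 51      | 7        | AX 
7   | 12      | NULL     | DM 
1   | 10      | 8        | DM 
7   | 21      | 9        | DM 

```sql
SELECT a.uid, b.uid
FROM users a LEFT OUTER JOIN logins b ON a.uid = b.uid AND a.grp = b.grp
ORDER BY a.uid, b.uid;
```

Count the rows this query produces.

LEFT JOIN keeps every row from `users`; unmatched rows get NULL for `logins`'s columns.
Matching on a.uid = b.uid AND a.grp = b.grp.
- uid=4, grp=DM: no b row matches, row kept with b columns NULL.
- uid=1, grp=DM: 1 matching b row(s), so 1 row(s) emitted.
- uid=8, grp=DM: no b row matches, row kept with b columns NULL.
- uid=8, grp=DM: no b row matches, row kept with b columns NULL.
- uid=4, grp=DM: no b row matches, row kept with b columns NULL.
- uid=1, grp=AX: 2 matching b row(s), so 2 row(s) emitted.
Total: 3 matched + 4 padded = 7 rows.

7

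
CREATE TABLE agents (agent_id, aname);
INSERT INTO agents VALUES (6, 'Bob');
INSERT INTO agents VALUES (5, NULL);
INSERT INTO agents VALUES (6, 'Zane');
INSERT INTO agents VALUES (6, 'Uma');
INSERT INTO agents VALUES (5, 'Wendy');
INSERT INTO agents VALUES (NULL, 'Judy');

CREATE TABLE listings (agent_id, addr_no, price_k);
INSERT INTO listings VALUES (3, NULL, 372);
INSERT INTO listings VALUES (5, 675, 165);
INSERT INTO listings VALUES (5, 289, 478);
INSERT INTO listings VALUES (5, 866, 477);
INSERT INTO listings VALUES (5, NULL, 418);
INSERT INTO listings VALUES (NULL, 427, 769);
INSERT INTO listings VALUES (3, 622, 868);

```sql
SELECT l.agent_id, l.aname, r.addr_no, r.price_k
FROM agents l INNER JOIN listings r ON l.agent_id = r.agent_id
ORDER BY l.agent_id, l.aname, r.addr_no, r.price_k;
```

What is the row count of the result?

8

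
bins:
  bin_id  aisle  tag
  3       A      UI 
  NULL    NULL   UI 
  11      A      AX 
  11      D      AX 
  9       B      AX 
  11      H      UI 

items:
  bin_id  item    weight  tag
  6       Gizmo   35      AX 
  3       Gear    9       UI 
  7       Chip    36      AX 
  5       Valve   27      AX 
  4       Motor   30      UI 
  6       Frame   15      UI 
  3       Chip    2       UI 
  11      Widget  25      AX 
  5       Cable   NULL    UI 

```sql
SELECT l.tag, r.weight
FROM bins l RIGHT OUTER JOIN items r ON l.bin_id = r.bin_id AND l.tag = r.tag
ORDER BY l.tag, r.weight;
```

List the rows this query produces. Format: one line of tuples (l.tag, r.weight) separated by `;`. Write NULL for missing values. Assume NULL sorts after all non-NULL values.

RIGHT JOIN keeps every row from `items`; unmatched rows get NULL for `bins`'s columns.
Matching on l.bin_id = r.bin_id AND l.tag = r.tag. A NULL in a compared column never satisfies the condition.
- l (bin_id=3, tag=UI) pairs with 2 row(s) of r.
- l (bin_id=NULL, tag=UI) has no partner in r.
- l (bin_id=11, tag=AX) pairs with 1 row(s) of r.
- l (bin_id=11, tag=AX) pairs with 1 row(s) of r.
- l (bin_id=9, tag=AX) has no partner in r.
- l (bin_id=11, tag=UI) has no partner in r.
- 6 r row(s) had no l match → kept, l columns NULL.
After projecting and ordering:
l.tag | r.weight
AX | 25
AX | 25
UI | 2
UI | 9
NULL | 15
NULL | 27
NULL | 30
NULL | 35
NULL | 36
NULL | NULL

(AX, 25); (AX, 25); (UI, 2); (UI, 9); (NULL, 15); (NULL, 27); (NULL, 30); (NULL, 35); (NULL, 36); (NULL, NULL)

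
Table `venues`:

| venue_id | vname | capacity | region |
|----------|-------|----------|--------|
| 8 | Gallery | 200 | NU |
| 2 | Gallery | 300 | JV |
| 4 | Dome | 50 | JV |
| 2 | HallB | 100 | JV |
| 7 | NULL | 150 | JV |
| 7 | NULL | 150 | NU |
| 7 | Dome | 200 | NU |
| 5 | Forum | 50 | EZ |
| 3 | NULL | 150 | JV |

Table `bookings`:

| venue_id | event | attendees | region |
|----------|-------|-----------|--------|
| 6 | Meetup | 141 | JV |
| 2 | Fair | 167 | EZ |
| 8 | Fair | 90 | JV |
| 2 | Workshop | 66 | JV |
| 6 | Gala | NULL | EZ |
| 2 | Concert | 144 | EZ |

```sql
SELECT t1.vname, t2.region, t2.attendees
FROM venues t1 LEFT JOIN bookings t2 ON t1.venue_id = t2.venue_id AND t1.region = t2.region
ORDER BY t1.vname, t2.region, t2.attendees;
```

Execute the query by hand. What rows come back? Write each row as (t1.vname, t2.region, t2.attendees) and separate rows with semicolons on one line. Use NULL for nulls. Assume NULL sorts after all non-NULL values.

(Dome, NULL, NULL); (Dome, NULL, NULL); (Forum, NULL, NULL); (Gallery, JV, 66); (Gallery, NULL, NULL); (HallB, JV, 66); (NULL, NULL, NULL); (NULL, NULL, NULL); (NULL, NULL, NULL)

LEFT JOIN keeps every row from `venues`; unmatched rows get NULL for `bookings`'s columns.
Matching on t1.venue_id = t2.venue_id AND t1.region = t2.region.
Matched pairs: 2; unmatched t1 rows kept: 7.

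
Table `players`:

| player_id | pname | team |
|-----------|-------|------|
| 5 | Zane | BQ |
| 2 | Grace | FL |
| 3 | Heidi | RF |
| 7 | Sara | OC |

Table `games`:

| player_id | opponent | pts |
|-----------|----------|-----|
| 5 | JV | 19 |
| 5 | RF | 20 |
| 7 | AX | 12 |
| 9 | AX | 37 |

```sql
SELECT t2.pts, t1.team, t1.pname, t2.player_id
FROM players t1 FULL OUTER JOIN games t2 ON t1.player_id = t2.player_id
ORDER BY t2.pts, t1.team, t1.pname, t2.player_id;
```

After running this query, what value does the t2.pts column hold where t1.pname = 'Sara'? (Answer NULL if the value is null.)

12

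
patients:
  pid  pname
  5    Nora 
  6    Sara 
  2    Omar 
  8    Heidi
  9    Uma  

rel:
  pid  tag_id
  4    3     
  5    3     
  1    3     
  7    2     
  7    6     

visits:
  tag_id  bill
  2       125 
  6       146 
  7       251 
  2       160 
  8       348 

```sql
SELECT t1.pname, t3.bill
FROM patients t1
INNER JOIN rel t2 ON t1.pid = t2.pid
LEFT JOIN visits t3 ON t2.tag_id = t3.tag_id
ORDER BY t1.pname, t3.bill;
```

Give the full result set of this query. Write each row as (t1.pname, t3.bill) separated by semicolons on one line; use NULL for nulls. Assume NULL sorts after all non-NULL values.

(Nora, NULL)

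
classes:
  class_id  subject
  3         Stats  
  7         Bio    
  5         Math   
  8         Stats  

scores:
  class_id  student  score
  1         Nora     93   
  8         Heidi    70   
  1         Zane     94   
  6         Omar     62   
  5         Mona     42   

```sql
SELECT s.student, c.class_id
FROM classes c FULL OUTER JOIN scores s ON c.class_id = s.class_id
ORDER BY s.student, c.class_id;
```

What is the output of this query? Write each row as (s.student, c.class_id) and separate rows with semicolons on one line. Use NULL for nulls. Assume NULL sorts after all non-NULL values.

FULL OUTER JOIN keeps every row from both sides; unmatched rows get NULL for the other side's columns.
Matching on c.class_id = s.class_id.
- c row (class_id=3): no match → kept, s columns NULL.
- c row (class_id=7): no match → kept, s columns NULL.
- c row (class_id=5): matches 1 s row(s) → 1 output row(s).
- c row (class_id=8): matches 1 s row(s) → 1 output row(s).
- 3 row(s) from s found no c partner → padded with NULL.
After projecting and ordering:
s.student | c.class_id
Heidi | 8
Mona | 5
Nora | NULL
Omar | NULL
Zane | NULL
NULL | 3
NULL | 7

(Heidi, 8); (Mona, 5); (Nora, NULL); (Omar, NULL); (Zane, NULL); (NULL, 3); (NULL, 7)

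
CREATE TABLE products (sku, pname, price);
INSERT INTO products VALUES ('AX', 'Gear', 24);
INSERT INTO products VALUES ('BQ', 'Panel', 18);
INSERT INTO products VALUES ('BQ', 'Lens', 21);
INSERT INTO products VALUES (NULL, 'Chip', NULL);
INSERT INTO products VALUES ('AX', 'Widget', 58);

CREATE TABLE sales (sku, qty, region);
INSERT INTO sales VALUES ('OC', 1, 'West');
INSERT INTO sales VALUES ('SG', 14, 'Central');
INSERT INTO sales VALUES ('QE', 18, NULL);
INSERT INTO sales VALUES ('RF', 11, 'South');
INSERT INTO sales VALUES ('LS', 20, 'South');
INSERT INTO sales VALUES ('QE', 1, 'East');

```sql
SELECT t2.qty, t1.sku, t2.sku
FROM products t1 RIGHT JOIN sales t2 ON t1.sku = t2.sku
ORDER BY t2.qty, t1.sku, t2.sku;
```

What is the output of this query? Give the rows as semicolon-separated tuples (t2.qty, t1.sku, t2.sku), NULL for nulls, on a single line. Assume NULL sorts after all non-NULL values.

(1, NULL, OC); (1, NULL, QE); (11, NULL, RF); (14, NULL, SG); (18, NULL, QE); (20, NULL, LS)

RIGHT JOIN keeps every row from `sales`; unmatched rows get NULL for `products`'s columns.
Matching on t1.sku = t2.sku. A NULL in a compared column never satisfies the condition.
Matched pairs: 0; unmatched t2 rows kept: 6.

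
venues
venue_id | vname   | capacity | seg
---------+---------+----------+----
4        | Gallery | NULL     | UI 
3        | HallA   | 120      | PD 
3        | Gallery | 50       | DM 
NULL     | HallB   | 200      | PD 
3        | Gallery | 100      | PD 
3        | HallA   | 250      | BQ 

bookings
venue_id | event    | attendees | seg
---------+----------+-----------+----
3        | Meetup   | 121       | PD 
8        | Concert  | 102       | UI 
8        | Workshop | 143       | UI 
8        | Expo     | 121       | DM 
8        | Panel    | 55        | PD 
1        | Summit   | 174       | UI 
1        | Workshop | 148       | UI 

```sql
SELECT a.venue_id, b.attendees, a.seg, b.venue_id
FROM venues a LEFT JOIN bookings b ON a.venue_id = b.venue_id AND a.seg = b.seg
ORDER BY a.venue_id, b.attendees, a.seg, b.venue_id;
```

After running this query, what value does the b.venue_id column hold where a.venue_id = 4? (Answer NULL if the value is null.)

NULL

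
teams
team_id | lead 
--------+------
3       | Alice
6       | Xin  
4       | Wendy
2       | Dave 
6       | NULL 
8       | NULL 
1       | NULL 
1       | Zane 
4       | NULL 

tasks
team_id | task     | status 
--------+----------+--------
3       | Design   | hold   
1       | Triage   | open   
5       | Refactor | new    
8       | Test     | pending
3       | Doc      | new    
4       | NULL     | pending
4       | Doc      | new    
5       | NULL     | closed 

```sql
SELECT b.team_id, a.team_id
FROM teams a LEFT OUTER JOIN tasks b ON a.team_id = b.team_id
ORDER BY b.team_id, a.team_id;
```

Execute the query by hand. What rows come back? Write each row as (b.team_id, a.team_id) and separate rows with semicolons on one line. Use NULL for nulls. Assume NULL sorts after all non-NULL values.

(1, 1); (1, 1); (3, 3); (3, 3); (4, 4); (4, 4); (4, 4); (4, 4); (8, 8); (NULL, 2); (NULL, 6); (NULL, 6)

LEFT JOIN keeps every row from `teams`; unmatched rows get NULL for `tasks`'s columns.
Matching on a.team_id = b.team_id.
Matched pairs: 9; unmatched a rows kept: 3.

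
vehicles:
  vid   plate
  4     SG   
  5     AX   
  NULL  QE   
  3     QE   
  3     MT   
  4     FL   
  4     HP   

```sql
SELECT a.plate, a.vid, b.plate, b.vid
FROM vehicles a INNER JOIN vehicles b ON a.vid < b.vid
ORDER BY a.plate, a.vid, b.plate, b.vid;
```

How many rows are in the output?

INNER JOIN keeps only pairs where the ON condition holds.
Matching on a.vid < b.vid. A NULL in a compared column never satisfies the condition.
- a row (vid=4): matches 1 b row(s) → 1 output row(s).
- a row (vid=5): no match → dropped.
- a row (vid=NULL): no match → dropped.
- a row (vid=3): matches 4 b row(s) → 4 output row(s).
- a row (vid=3): matches 4 b row(s) → 4 output row(s).
- a row (vid=4): matches 1 b row(s) → 1 output row(s).
- a row (vid=4): matches 1 b row(s) → 1 output row(s).
Total: 11 rows.

11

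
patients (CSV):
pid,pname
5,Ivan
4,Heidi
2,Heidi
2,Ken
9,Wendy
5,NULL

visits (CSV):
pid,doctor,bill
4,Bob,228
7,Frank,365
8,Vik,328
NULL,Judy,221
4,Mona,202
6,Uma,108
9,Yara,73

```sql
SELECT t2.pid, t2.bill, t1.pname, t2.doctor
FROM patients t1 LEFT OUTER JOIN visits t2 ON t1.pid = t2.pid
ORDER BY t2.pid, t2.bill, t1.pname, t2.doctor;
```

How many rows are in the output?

LEFT JOIN keeps every row from `patients`; unmatched rows get NULL for `visits`'s columns.
Matching on t1.pid = t2.pid. A NULL in a compared column never satisfies the condition.
Matched pairs: 3; unmatched t1 rows kept: 4.
Total: 3 matched + 4 padded = 7 rows.

7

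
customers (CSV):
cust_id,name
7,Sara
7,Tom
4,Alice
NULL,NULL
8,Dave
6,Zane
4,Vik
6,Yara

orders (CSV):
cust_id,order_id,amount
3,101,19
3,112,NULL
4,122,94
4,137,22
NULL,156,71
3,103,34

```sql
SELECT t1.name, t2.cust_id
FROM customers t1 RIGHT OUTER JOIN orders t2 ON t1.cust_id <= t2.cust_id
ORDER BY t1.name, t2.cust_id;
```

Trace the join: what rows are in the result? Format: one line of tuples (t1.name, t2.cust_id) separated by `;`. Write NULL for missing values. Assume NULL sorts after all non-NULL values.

(Alice, 4); (Alice, 4); (Vik, 4); (Vik, 4); (NULL, 3); (NULL, 3); (NULL, 3); (NULL, NULL)

RIGHT JOIN keeps every row from `orders`; unmatched rows get NULL for `customers`'s columns.
Matching on t1.cust_id <= t2.cust_id. A NULL in a compared column never satisfies the condition.
- t1 row (cust_id=7): no match.
- t1 row (cust_id=7): no match.
- t1 row (cust_id=4): matches 2 t2 row(s) → 2 output row(s).
- t1 row (cust_id=NULL): no match.
- t1 row (cust_id=8): no match.
- t1 row (cust_id=6): no match.
- t1 row (cust_id=4): matches 2 t2 row(s) → 2 output row(s).
- t1 row (cust_id=6): no match.
- plus 4 unmatched t2 row(s), each kept with NULL t1 columns.
After projecting and ordering:
t1.name | t2.cust_id
Alice | 4
Alice | 4
Vik | 4
Vik | 4
NULL | 3
NULL | 3
NULL | 3
NULL | NULL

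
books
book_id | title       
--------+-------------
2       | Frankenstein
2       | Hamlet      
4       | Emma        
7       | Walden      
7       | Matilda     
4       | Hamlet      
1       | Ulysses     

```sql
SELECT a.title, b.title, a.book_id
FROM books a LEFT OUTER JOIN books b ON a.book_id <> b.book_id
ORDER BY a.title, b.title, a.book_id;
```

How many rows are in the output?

36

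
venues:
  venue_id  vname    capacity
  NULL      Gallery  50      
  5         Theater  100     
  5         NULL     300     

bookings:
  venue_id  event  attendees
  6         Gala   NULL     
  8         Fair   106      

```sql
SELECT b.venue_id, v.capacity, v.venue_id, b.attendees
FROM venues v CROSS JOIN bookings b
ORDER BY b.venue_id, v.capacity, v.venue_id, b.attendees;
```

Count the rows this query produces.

6

CROSS JOIN pairs every row of `venues` with every row of `bookings`: 3 × 2 = 6 rows.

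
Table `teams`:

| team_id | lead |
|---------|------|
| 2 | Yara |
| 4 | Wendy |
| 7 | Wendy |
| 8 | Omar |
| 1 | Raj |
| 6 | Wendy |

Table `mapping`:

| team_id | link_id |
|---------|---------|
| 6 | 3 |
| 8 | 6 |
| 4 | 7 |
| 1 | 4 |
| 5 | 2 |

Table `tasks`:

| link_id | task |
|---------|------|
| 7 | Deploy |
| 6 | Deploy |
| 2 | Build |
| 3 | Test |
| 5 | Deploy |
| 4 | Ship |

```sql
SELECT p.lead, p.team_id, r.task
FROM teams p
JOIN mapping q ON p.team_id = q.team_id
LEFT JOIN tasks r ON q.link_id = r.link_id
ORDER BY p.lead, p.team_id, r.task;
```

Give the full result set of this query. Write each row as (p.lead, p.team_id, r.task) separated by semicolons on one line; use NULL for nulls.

(Omar, 8, Deploy); (Raj, 1, Ship); (Wendy, 4, Deploy); (Wendy, 6, Test)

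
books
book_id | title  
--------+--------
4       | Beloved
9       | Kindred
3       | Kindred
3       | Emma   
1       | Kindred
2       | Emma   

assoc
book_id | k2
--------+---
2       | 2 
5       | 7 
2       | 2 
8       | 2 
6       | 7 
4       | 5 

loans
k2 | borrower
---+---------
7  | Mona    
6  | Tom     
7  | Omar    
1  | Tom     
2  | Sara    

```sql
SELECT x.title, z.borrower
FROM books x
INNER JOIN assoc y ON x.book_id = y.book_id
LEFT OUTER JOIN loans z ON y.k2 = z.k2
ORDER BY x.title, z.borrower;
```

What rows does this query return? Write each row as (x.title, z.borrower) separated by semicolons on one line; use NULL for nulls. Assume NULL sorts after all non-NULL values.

(Beloved, NULL); (Emma, Sara); (Emma, Sara)

Joins associate left-to-right: books INNER JOIN assoc on book_id gives 3 intermediate row(s).
Then LEFT JOIN `loans z` on k2: each of those 3 rows is kept; rows whose y.k2 has no match in z get NULL for z's columns.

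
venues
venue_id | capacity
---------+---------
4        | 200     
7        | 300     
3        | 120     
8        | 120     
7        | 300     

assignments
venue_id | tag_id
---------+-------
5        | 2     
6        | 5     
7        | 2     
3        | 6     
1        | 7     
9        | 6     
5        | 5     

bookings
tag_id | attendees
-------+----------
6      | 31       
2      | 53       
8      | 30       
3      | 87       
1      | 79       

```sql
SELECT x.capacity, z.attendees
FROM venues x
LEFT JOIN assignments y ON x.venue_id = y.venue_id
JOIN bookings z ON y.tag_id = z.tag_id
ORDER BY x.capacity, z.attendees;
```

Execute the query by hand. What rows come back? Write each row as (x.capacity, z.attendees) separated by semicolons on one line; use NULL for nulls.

Step 1 — x LEFT JOIN y on venue_id → 5 row(s).
Then INNER JOIN `bookings z` on tag_id: keep only rows whose y.tag_id appears in z.

(120, 31); (300, 53); (300, 53)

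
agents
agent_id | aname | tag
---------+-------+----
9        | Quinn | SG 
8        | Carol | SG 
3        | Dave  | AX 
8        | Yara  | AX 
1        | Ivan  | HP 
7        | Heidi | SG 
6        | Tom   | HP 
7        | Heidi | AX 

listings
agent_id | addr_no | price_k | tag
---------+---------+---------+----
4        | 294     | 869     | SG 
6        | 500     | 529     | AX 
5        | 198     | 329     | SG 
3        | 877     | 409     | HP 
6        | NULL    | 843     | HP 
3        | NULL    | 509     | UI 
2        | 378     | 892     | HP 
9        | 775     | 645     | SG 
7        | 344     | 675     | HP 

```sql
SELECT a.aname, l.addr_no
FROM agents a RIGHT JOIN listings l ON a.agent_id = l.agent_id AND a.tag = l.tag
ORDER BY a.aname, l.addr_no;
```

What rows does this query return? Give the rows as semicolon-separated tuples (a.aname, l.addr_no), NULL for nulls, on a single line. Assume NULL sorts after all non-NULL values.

(Quinn, 775); (Tom, NULL); (NULL, 198); (NULL, 294); (NULL, 344); (NULL, 378); (NULL, 500); (NULL, 877); (NULL, NULL)

RIGHT JOIN keeps every row from `listings`; unmatched rows get NULL for `agents`'s columns.
Matching on a.agent_id = l.agent_id AND a.tag = l.tag.
- a (agent_id=9, tag=SG) pairs with 1 row(s) of l.
- a (agent_id=8, tag=SG) has no partner in l.
- a (agent_id=3, tag=AX) has no partner in l.
- a (agent_id=8, tag=AX) has no partner in l.
- a (agent_id=1, tag=HP) has no partner in l.
- a (agent_id=7, tag=SG) has no partner in l.
- a (agent_id=6, tag=HP) pairs with 1 row(s) of l.
- a (agent_id=7, tag=AX) has no partner in l.
- 7 row(s) from l found no a partner → padded with NULL.
After projecting and ordering:
a.aname | l.addr_no
Quinn | 775
Tom | NULL
NULL | 198
NULL | 294
NULL | 344
NULL | 378
NULL | 500
NULL | 877
NULL | NULL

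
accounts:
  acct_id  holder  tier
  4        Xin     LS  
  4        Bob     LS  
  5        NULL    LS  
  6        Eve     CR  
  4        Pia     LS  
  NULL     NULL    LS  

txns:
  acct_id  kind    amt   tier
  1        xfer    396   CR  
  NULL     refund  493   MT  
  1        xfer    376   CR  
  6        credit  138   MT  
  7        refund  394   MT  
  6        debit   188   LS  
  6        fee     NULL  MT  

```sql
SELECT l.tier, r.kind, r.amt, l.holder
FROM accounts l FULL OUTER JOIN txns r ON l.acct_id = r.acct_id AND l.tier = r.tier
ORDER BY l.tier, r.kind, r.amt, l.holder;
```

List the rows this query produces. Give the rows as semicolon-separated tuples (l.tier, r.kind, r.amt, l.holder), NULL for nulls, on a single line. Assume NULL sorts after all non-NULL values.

(CR, NULL, NULL, Eve); (LS, NULL, NULL, Bob); (LS, NULL, NULL, Pia); (LS, NULL, NULL, Xin); (LS, NULL, NULL, NULL); (LS, NULL, NULL, NULL); (NULL, credit, 138, NULL); (NULL, debit, 188, NULL); (NULL, fee, NULL, NULL); (NULL, refund, 394, NULL); (NULL, refund, 493, NULL); (NULL, xfer, 376, NULL); (NULL, xfer, 396, NULL)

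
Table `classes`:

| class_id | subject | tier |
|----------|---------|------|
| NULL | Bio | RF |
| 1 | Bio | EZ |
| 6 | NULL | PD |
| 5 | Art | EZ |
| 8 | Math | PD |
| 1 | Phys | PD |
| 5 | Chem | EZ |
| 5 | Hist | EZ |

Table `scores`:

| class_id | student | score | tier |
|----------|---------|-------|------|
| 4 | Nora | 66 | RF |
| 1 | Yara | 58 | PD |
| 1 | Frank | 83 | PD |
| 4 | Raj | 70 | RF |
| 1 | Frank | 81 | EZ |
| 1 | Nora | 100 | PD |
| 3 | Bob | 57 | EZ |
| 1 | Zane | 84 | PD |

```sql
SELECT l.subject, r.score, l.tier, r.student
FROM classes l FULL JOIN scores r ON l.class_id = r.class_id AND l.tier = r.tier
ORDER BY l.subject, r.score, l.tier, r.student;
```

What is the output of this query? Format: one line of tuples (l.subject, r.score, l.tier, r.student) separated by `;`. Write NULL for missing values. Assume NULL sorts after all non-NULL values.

FULL OUTER JOIN keeps every row from both sides; unmatched rows get NULL for the other side's columns.
Matching on l.class_id = r.class_id AND l.tier = r.tier. A NULL in a compared column never satisfies the condition.
Matched pairs: 5; unmatched l rows kept: 6; unmatched r rows kept: 3.

(Art, NULL, EZ, NULL); (Bio, 81, EZ, Frank); (Bio, NULL, RF, NULL); (Chem, NULL, EZ, NULL); (Hist, NULL, EZ, NULL); (Math, NULL, PD, NULL); (Phys, 58, PD, Yara); (Phys, 83, PD, Frank); (Phys, 84, PD, Zane); (Phys, 100, PD, Nora); (NULL, 57, NULL, Bob); (NULL, 66, NULL, Nora); (NULL, 70, NULL, Raj); (NULL, NULL, PD, NULL)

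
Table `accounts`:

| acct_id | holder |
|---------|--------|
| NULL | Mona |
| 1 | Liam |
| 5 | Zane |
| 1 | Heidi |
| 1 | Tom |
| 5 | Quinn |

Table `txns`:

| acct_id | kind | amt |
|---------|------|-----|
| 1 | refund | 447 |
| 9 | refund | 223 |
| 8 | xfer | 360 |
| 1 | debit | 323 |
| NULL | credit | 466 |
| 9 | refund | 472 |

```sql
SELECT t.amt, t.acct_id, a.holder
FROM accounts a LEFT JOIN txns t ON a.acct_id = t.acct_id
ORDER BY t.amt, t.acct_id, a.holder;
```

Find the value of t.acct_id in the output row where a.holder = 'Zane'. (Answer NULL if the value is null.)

NULL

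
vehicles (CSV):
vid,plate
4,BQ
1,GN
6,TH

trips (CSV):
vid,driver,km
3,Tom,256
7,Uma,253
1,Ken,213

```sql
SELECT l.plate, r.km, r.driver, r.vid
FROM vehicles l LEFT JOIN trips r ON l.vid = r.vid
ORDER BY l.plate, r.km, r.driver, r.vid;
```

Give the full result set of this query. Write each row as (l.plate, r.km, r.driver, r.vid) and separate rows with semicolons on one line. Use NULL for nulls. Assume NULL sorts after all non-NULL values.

LEFT JOIN keeps every row from `vehicles`; unmatched rows get NULL for `trips`'s columns.
Matching on l.vid = r.vid.
Matched pairs: 1; unmatched l rows kept: 2.

(BQ, NULL, NULL, NULL); (GN, 213, Ken, 1); (TH, NULL, NULL, NULL)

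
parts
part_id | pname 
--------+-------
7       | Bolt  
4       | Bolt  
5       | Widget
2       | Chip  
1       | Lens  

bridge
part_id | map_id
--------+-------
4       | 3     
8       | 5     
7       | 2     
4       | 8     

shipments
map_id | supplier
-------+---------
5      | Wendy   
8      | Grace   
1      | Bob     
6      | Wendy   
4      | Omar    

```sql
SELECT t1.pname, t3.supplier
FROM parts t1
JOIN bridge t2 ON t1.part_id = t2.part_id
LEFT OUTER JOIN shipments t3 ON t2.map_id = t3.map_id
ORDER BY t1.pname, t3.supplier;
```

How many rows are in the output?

3

Step 1 — t1 INNER JOIN t2 on part_id → 3 row(s).
Then LEFT JOIN `shipments t3` on map_id: each of those 3 rows is kept; rows whose t2.map_id has no match in t3 get NULL for t3's columns.
Result: 3 row(s).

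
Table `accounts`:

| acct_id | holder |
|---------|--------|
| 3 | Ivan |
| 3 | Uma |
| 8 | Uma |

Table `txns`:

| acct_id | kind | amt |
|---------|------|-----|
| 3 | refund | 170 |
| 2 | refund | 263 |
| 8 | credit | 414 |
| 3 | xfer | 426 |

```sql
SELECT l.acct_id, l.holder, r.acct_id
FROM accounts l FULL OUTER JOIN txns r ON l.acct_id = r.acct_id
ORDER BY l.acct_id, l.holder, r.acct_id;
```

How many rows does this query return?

6

FULL OUTER JOIN keeps every row from both sides; unmatched rows get NULL for the other side's columns.
Matching on l.acct_id = r.acct_id.
- acct_id=3: 2 matching r row(s), so 2 row(s) emitted.
- acct_id=3: 2 matching r row(s), so 2 row(s) emitted.
- acct_id=8: 1 matching r row(s), so 1 row(s) emitted.
- 1 row(s) from r found no l partner → padded with NULL.
Total: 5 matched + 1 padded = 6 rows.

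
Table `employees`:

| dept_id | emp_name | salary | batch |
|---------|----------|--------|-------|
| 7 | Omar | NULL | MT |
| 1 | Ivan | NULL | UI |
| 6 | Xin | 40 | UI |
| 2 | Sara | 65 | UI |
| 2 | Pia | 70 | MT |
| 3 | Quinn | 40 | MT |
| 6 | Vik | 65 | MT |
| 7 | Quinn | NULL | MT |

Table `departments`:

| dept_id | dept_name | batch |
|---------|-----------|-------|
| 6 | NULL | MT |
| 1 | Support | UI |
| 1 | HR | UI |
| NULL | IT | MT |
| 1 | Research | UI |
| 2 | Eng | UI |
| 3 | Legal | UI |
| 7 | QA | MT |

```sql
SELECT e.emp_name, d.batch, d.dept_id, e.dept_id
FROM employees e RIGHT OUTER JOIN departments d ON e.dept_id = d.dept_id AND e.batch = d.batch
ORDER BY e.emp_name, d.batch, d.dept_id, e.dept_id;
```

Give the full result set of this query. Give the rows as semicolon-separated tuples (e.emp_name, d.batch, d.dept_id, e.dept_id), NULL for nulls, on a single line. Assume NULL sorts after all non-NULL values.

(Ivan, UI, 1, 1); (Ivan, UI, 1, 1); (Ivan, UI, 1, 1); (Omar, MT, 7, 7); (Quinn, MT, 7, 7); (Sara, UI, 2, 2); (Vik, MT, 6, 6); (NULL, MT, NULL, NULL); (NULL, UI, 3, NULL)

RIGHT JOIN keeps every row from `departments`; unmatched rows get NULL for `employees`'s columns.
Matching on e.dept_id = d.dept_id AND e.batch = d.batch. A NULL in a compared column never satisfies the condition.
Matched pairs: 7; unmatched d rows kept: 2.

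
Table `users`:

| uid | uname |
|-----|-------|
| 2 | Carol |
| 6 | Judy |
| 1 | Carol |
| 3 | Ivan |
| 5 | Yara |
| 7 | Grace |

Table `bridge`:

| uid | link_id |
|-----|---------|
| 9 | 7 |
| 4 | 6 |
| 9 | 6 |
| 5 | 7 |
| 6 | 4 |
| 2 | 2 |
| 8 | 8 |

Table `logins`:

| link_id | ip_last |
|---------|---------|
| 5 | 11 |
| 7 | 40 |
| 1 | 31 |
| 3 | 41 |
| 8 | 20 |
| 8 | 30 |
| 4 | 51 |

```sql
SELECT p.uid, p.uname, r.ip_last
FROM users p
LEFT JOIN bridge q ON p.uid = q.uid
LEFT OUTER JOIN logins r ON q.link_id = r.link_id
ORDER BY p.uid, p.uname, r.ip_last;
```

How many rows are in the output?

Step 1 — p LEFT JOIN q on uid → 6 row(s).
Then LEFT JOIN `logins r` on link_id: each of those 6 rows is kept; rows whose q.link_id has no match in r get NULL for r's columns.
Result: 6 row(s).

6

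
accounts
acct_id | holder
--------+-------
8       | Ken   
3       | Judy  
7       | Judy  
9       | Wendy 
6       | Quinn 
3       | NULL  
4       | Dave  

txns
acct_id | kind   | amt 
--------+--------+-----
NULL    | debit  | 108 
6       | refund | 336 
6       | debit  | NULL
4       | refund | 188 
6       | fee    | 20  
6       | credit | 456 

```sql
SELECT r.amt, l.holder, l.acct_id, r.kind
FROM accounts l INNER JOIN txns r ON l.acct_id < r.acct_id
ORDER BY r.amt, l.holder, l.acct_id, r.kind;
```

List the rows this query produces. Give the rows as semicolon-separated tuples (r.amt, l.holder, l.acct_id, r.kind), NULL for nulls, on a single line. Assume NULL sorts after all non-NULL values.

INNER JOIN keeps only pairs where the ON condition holds.
Matching on l.acct_id < r.acct_id. A NULL in a compared column never satisfies the condition.
Matched pairs: 14.

(20, Dave, 4, fee); (20, Judy, 3, fee); (20, NULL, 3, fee); (188, Judy, 3, refund); (188, NULL, 3, refund); (336, Dave, 4, refund); (336, Judy, 3, refund); (336, NULL, 3, refund); (456, Dave, 4, credit); (456, Judy, 3, credit); (456, NULL, 3, credit); (NULL, Dave, 4, debit); (NULL, Judy, 3, debit); (NULL, NULL, 3, debit)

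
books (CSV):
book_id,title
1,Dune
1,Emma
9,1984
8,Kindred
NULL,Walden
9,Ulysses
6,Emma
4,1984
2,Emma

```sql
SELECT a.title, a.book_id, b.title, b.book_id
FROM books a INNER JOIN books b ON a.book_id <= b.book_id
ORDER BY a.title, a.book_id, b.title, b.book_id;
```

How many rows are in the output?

38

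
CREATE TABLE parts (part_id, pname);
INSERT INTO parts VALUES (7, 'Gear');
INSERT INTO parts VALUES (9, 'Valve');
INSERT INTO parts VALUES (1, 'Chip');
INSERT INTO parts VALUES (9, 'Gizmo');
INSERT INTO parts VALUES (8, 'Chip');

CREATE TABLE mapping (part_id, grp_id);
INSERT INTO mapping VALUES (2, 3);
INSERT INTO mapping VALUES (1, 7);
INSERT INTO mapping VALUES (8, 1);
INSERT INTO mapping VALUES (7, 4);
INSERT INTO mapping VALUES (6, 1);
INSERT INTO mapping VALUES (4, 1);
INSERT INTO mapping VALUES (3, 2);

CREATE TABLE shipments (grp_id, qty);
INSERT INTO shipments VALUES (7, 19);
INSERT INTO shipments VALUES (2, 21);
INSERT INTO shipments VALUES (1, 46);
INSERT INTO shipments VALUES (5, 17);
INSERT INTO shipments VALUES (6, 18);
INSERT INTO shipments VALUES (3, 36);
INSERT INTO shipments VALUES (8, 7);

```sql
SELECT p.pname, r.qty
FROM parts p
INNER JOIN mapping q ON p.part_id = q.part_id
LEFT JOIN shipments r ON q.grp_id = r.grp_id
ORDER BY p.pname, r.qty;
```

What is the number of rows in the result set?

3

Step 1 — p INNER JOIN q on part_id → 3 row(s).
Then LEFT JOIN `shipments r` on grp_id: each of those 3 rows is kept; rows whose q.grp_id has no match in r get NULL for r's columns.
Result: 3 row(s).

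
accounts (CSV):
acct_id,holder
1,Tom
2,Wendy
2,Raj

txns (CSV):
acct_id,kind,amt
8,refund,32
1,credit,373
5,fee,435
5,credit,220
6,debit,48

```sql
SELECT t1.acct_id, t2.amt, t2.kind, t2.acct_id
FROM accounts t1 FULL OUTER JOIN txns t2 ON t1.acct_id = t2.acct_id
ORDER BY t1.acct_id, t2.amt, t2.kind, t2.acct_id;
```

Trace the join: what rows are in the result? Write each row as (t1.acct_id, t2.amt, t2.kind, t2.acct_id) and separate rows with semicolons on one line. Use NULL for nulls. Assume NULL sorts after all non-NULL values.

(1, 373, credit, 1); (2, NULL, NULL, NULL); (2, NULL, NULL, NULL); (NULL, 32, refund, 8); (NULL, 48, debit, 6); (NULL, 220, credit, 5); (NULL, 435, fee, 5)

FULL OUTER JOIN keeps every row from both sides; unmatched rows get NULL for the other side's columns.
Matching on t1.acct_id = t2.acct_id.
- acct_id=1: 1 matching t2 row(s), so 1 row(s) emitted.
- acct_id=2: no t2 row matches, row kept with t2 columns NULL.
- acct_id=2: no t2 row matches, row kept with t2 columns NULL.
- 4 t2 row(s) had no t1 match → kept, t1 columns NULL.
After projecting and ordering:
t1.acct_id | t2.amt | t2.kind | t2.acct_id
1 | 373 | credit | 1
2 | NULL | NULL | NULL
2 | NULL | NULL | NULL
NULL | 32 | refund | 8
NULL | 48 | debit | 6
NULL | 220 | credit | 5
NULL | 435 | fee | 5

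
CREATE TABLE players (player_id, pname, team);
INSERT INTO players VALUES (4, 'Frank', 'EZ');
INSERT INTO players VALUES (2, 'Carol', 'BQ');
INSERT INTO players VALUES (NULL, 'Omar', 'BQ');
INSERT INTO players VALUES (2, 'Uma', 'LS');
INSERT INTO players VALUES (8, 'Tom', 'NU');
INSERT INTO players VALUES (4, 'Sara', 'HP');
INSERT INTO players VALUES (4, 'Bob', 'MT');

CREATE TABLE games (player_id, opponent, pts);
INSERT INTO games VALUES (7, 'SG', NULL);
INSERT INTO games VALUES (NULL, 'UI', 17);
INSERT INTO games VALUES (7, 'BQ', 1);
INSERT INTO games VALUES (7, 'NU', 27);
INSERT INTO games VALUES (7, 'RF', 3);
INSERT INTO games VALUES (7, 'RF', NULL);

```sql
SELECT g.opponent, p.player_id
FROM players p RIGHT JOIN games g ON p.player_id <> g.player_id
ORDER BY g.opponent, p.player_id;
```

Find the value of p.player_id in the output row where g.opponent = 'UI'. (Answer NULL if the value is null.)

NULL

RIGHT JOIN keeps every row from `games`; unmatched rows get NULL for `players`'s columns.
Matching on p.player_id <> g.player_id. A NULL in a compared column never satisfies the condition.
- p row (player_id=4): matches 5 g row(s) → 5 output row(s).
- p row (player_id=2): matches 5 g row(s) → 5 output row(s).
- p row (player_id=NULL): no match.
- p row (player_id=2): matches 5 g row(s) → 5 output row(s).
- p row (player_id=8): matches 5 g row(s) → 5 output row(s).
- p row (player_id=4): matches 5 g row(s) → 5 output row(s).
- p row (player_id=4): matches 5 g row(s) → 5 output row(s).
- 1 g row(s) had no p match → kept, p columns NULL.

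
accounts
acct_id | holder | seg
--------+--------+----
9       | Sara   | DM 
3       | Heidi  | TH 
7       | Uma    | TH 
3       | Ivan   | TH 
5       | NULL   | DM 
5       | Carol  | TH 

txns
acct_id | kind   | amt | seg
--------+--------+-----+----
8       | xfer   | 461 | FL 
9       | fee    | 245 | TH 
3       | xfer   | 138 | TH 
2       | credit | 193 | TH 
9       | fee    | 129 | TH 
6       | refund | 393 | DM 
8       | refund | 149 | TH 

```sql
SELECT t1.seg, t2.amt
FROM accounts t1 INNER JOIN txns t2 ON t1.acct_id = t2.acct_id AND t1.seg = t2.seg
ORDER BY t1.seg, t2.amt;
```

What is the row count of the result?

INNER JOIN keeps only pairs where the ON condition holds.
Matching on t1.acct_id = t2.acct_id AND t1.seg = t2.seg.
- t1 (acct_id=9, seg=DM) has no partner → excluded.
- t1 (acct_id=3, seg=TH) pairs with 1 row(s) of t2.
- t1 (acct_id=7, seg=TH) has no partner → excluded.
- t1 (acct_id=3, seg=TH) pairs with 1 row(s) of t2.
- t1 (acct_id=5, seg=DM) has no partner → excluded.
- t1 (acct_id=5, seg=TH) has no partner → excluded.
Total: 2 rows.

2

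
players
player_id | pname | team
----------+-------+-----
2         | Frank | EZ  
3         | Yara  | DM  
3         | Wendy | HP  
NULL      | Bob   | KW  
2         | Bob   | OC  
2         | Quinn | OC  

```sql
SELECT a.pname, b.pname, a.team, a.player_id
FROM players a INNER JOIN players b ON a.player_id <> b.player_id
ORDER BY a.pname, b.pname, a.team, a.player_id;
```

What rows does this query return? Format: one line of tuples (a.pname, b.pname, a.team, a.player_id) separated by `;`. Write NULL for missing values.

INNER JOIN keeps only pairs where the ON condition holds.
Matching on a.player_id <> b.player_id. A NULL in a compared column never satisfies the condition.
- a (player_id=2) pairs with 2 row(s) of b.
- a (player_id=3) pairs with 3 row(s) of b.
- a (player_id=3) pairs with 3 row(s) of b.
- a (player_id=NULL) has no partner → excluded.
- a (player_id=2) pairs with 2 row(s) of b.
- a (player_id=2) pairs with 2 row(s) of b.

(Bob, Wendy, OC, 2); (Bob, Yara, OC, 2); (Frank, Wendy, EZ, 2); (Frank, Yara, EZ, 2); (Quinn, Wendy, OC, 2); (Quinn, Yara, OC, 2); (Wendy, Bob, HP, 3); (Wendy, Frank, HP, 3); (Wendy, Quinn, HP, 3); (Yara, Bob, DM, 3); (Yara, Frank, DM, 3); (Yara, Quinn, DM, 3)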